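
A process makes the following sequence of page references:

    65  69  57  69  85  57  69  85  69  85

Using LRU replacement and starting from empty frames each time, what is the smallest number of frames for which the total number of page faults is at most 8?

f=1: 10 faults
f=2: 7 faults
f=3: 4 faults
f=4: 4 faults
Smallest f with faults ≤ 8 is 2.

2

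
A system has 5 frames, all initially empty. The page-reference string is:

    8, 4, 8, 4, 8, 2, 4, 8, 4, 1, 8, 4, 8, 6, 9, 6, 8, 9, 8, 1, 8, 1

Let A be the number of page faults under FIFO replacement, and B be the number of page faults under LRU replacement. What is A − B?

1

Under FIFO: F F . . . F . . . F . . . F F . F . . . . . → 7 faults.
Under LRU: F F . . . F . . . F . . . F F . . . . . . . → 6 faults.
A − B = 7 − 6 = 1.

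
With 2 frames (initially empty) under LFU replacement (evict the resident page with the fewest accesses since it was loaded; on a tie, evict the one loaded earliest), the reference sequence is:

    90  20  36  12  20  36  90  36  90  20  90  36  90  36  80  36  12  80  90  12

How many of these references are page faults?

14

90 → miss, frames {90}
20 → miss, frames {90,20}
36 → miss, evict 90, frames {20,36}
12 → miss, evict 20, frames {36,12}
20 → miss, evict 36, frames {12,20}
36 → miss, evict 12, frames {20,36}
90 → miss, evict 20, frames {36,90}
36 → hit
90 → hit
20 → miss, evict 36, frames {90,20}
90 → hit
36 → miss, evict 20, frames {90,36}
90 → hit
36 → hit
80 → miss, evict 36, frames {90,80}
36 → miss, evict 80, frames {90,36}
12 → miss, evict 36, frames {90,12}
80 → miss, evict 12, frames {90,80}
90 → hit
12 → miss, evict 80, frames {90,12}
Page faults: 14.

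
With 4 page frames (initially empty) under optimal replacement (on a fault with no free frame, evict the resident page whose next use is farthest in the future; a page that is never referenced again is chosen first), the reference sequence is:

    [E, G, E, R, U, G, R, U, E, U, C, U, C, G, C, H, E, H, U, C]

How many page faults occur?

E: miss, frames {E}
G: miss, frames {E,G}
E: hit
R: miss, frames {E,G,R}
U: miss, frames {E,G,R,U}
G: hit
R: hit
U: hit
E: hit
U: hit
C: miss, evict R, frames {E,G,U,C}
U: hit
C: hit
G: hit
C: hit
H: miss, evict G, frames {E,U,C,H}
E: hit
H: hit
U: hit
C: hit
Page faults: 6.

6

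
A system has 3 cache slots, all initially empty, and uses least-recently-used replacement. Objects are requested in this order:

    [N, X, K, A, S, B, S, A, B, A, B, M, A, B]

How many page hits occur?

N -> fault, frames [N]
X -> fault, frames [N, X]
K -> fault, frames [N, X, K]
A -> fault, evict N, frames [X, K, A]
S -> fault, evict X, frames [K, A, S]
B -> fault, evict K, frames [A, S, B]
S -> hit
A -> hit
B -> hit
A -> hit
B -> hit
M -> fault, evict S, frames [A, B, M]
A -> hit
B -> hit
Hits: 7.

7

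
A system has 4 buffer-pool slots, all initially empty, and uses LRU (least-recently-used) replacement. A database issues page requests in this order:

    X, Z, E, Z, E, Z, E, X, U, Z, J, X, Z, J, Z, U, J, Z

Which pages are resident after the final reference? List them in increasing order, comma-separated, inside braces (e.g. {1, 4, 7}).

{J, U, X, Z}

X → fault, frames {X}
Z → fault, frames {X,Z}
E → fault, frames {X,Z,E}
Z → hit
E → hit
Z → hit
E → hit
X → hit
U → fault, frames {Z,E,X,U}
Z → hit
J → fault, evict E, frames {X,U,Z,J}
X → hit
Z → hit
J → hit
Z → hit
U → hit
J → hit
Z → hit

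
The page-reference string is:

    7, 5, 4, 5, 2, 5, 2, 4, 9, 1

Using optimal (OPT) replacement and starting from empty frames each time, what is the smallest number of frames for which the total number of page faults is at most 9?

2

f=1: 10 faults
f=2: 7 faults
f=3: 6 faults
f=4: 6 faults
f=5: 6 faults
f=6: 6 faults
Smallest f with faults ≤ 9 is 2.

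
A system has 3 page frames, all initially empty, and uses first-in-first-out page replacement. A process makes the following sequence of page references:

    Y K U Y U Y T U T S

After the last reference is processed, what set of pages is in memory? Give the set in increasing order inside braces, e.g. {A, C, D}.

Y → fault, frames (Y)
K → fault, frames (Y K)
U → fault, frames (Y K U)
Y → hit
U → hit
Y → hit
T → fault, evict Y, frames (K U T)
U → hit
T → hit
S → fault, evict K, frames (U T S)

{S, T, U}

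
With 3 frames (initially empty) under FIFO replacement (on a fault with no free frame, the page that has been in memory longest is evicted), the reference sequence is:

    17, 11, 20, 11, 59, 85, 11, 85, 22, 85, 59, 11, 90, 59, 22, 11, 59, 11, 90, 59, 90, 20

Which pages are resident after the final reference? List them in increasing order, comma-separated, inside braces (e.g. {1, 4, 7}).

17 → fault, frames (17)
11 → fault, frames (17 11)
20 → fault, frames (17 11 20)
11 → hit
59 → fault, evict 17, frames (11 20 59)
85 → fault, evict 11, frames (20 59 85)
11 → fault, evict 20, frames (59 85 11)
85 → hit
22 → fault, evict 59, frames (85 11 22)
85 → hit
59 → fault, evict 85, frames (11 22 59)
11 → hit
90 → fault, evict 11, frames (22 59 90)
59 → hit
22 → hit
11 → fault, evict 22, frames (59 90 11)
59 → hit
11 → hit
90 → hit
59 → hit
90 → hit
20 → fault, evict 59, frames (90 11 20)

{11, 20, 90}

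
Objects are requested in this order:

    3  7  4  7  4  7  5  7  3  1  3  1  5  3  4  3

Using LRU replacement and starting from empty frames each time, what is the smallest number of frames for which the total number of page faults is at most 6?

4

f=1: 16 faults
f=2: 9 faults
f=3: 8 faults
f=4: 6 faults
f=5: 5 faults
Smallest f with faults ≤ 6 is 4.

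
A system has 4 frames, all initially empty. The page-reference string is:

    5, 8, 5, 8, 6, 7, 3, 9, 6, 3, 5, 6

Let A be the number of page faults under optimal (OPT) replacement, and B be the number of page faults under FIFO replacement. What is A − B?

-2

Under OPT: F F . . F F F F . . . . → 6 faults.
Under FIFO: F F . . F F F F . . F F → 8 faults.
A − B = 6 − 8 = -2.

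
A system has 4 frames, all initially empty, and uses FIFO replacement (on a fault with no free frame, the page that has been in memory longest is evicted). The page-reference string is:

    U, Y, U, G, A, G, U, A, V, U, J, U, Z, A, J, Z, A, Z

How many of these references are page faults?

U → miss, frames {U}
Y → miss, frames {U,Y}
U → hit
G → miss, frames {U,Y,G}
A → miss, frames {U,Y,G,A}
G → hit
U → hit
A → hit
V → miss, evict U, frames {Y,G,A,V}
U → miss, evict Y, frames {G,A,V,U}
J → miss, evict G, frames {A,V,U,J}
U → hit
Z → miss, evict A, frames {V,U,J,Z}
A → miss, evict V, frames {U,J,Z,A}
J → hit
Z → hit
A → hit
Z → hit
Page faults: 9.

9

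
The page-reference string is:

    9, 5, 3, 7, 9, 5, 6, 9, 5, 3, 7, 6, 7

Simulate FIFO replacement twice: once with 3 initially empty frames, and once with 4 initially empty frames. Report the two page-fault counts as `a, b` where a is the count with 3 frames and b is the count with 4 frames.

3 frames: F F F F F F F . . F F . . → 9 faults.
4 frames: F F F F . . F F F F F F . → 10 faults.
10 > 9: adding a frame increased faults — Belady's anomaly.

9, 10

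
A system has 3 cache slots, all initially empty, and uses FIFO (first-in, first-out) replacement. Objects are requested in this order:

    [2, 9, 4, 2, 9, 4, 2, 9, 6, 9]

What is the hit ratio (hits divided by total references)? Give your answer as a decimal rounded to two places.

2 → fault, frames {2}
9 → fault, frames {2,9}
4 → fault, frames {2,9,4}
2 → hit
9 → hit
4 → hit
2 → hit
9 → hit
6 → fault, evict 2, frames {9,4,6}
9 → hit
Hits: 6 of 10 references → 6/10 = 0.6000.

0.60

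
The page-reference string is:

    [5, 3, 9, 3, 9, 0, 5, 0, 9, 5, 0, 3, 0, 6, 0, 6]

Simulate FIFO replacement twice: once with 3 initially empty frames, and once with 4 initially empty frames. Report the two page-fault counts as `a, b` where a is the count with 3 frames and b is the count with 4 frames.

3 frames: F F F . . F F . . . . F . F F . → 8 faults.
4 frames: F F F . . F . . . . . . . F . . → 5 faults.
5 < 8: adding a frame reduced faults, as is typical.

8, 5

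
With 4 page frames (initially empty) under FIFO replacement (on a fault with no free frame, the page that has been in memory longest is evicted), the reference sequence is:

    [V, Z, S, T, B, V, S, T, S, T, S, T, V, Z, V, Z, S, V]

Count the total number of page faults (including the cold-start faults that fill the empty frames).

V → miss, frames (V)
Z → miss, frames (V Z)
S → miss, frames (V Z S)
T → miss, frames (V Z S T)
B → miss, evict V, frames (Z S T B)
V → miss, evict Z, frames (S T B V)
S → hit
T → hit
S → hit
T → hit
S → hit
T → hit
V → hit
Z → miss, evict S, frames (T B V Z)
V → hit
Z → hit
S → miss, evict T, frames (B V Z S)
V → hit
Page faults: 8.

8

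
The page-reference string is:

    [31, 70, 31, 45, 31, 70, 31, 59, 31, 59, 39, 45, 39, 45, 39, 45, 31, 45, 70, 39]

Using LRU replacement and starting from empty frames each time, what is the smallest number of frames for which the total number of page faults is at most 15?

2

f=1: 20 faults
f=2: 10 faults
f=3: 9 faults
f=4: 7 faults
f=5: 5 faults
Smallest f with faults ≤ 15 is 2.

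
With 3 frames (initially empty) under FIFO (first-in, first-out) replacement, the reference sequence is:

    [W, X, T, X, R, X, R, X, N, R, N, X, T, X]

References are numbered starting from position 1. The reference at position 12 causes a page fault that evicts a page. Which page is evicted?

T

pos 1: W → miss, frames [W]
pos 2: X → miss, frames [W, X]
pos 3: T → miss, frames [W, X, T]
pos 4: X → hit
pos 5: R → miss, evict W, frames [X, T, R]
pos 6: X → hit
pos 7: R → hit
pos 8: X → hit
pos 9: N → miss, evict X, frames [T, R, N]
pos 10: R → hit
pos 11: N → hit
pos 12: X → miss, evict T, frames [R, N, X]
At position 12, page T is evicted.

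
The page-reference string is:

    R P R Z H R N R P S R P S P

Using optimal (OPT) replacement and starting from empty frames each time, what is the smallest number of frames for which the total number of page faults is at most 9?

f=1: 14 faults
f=2: 8 faults
f=3: 6 faults
f=4: 6 faults
f=5: 6 faults
f=6: 6 faults
Smallest f with faults ≤ 9 is 2.

2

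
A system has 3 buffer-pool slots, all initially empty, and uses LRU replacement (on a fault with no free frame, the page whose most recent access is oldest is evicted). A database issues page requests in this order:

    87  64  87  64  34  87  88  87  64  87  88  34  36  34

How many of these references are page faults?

87 → fault, frames [87]
64 → fault, frames [87, 64]
87 → hit
64 → hit
34 → fault, frames [87, 64, 34]
87 → hit
88 → fault, evict 64, frames [34, 87, 88]
87 → hit
64 → fault, evict 34, frames [88, 87, 64]
87 → hit
88 → hit
34 → fault, evict 64, frames [87, 88, 34]
36 → fault, evict 87, frames [88, 34, 36]
34 → hit
Page faults: 7.

7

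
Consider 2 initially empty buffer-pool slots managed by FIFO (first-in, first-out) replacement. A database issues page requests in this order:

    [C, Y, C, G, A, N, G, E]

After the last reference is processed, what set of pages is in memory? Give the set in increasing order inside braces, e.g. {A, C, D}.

C: fault, frames (C)
Y: fault, frames (C Y)
C: hit
G: fault, evict C, frames (Y G)
A: fault, evict Y, frames (G A)
N: fault, evict G, frames (A N)
G: fault, evict A, frames (N G)
E: fault, evict N, frames (G E)

{E, G}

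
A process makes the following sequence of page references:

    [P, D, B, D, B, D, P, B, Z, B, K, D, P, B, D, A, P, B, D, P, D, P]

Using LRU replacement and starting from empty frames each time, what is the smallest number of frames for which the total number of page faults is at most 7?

f=1: 22 faults
f=2: 16 faults
f=3: 12 faults
f=4: 8 faults
f=5: 6 faults
f=6: 6 faults
Smallest f with faults ≤ 7 is 5.

5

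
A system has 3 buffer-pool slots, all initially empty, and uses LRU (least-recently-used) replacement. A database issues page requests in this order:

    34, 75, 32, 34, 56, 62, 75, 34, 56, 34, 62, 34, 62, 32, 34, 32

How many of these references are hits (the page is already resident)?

34 -> fault, frames {34}
75 -> fault, frames {34,75}
32 -> fault, frames {34,75,32}
34 -> hit
56 -> fault, evict 75, frames {32,34,56}
62 -> fault, evict 32, frames {34,56,62}
75 -> fault, evict 34, frames {56,62,75}
34 -> fault, evict 56, frames {62,75,34}
56 -> fault, evict 62, frames {75,34,56}
34 -> hit
62 -> fault, evict 75, frames {56,34,62}
34 -> hit
62 -> hit
32 -> fault, evict 56, frames {34,62,32}
34 -> hit
32 -> hit
Hits: 6.

6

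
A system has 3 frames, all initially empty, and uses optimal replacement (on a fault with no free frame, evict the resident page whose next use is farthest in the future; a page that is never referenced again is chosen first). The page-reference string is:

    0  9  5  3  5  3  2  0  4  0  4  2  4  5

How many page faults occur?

0 -> miss, frames (0)
9 -> miss, frames (0 9)
5 -> miss, frames (0 9 5)
3 -> miss, evict 9, frames (0 5 3)
5 -> hit
3 -> hit
2 -> miss, evict 3, frames (0 5 2)
0 -> hit
4 -> miss, evict 5, frames (0 2 4)
0 -> hit
4 -> hit
2 -> hit
4 -> hit
5 -> miss, evict 4, frames (0 2 5)
Page faults: 7.

7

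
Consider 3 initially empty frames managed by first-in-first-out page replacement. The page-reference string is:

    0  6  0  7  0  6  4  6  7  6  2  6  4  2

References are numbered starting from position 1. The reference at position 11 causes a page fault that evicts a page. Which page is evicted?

6

pos 1: 0 -> fault, frames [0]
pos 2: 6 -> fault, frames [0, 6]
pos 3: 0 -> hit
pos 4: 7 -> fault, frames [0, 6, 7]
pos 5: 0 -> hit
pos 6: 6 -> hit
pos 7: 4 -> fault, evict 0, frames [6, 7, 4]
pos 8: 6 -> hit
pos 9: 7 -> hit
pos 10: 6 -> hit
pos 11: 2 -> fault, evict 6, frames [7, 4, 2]
At position 11, page 6 is evicted.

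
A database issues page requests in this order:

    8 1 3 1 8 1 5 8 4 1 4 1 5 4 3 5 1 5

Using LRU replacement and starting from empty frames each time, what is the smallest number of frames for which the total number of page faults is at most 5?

f=1: 18 faults
f=2: 13 faults
f=3: 9 faults
f=4: 6 faults
f=5: 5 faults
Smallest f with faults ≤ 5 is 5.

5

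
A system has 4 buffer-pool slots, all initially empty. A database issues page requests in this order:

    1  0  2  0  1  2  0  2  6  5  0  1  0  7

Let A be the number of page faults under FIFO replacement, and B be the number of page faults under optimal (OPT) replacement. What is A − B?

2

Under FIFO: F F F . . . . . F F . F F F → 8 faults.
Under OPT: F F F . . . . . F F . . . F → 6 faults.
A − B = 8 − 6 = 2.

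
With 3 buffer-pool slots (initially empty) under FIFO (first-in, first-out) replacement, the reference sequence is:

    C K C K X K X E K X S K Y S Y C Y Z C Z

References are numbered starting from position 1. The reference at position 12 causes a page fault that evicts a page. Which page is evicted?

X

pos 1: C: fault, frames {C}
pos 2: K: fault, frames {C,K}
pos 3: C: hit
pos 4: K: hit
pos 5: X: fault, frames {C,K,X}
pos 6: K: hit
pos 7: X: hit
pos 8: E: fault, evict C, frames {K,X,E}
pos 9: K: hit
pos 10: X: hit
pos 11: S: fault, evict K, frames {X,E,S}
pos 12: K: fault, evict X, frames {E,S,K}
At position 12, page X is evicted.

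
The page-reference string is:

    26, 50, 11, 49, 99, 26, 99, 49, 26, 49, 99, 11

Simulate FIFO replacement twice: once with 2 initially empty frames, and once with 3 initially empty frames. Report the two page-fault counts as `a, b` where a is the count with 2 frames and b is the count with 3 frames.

9, 7

2 frames: F F F F F F . F . . F F → 9 faults.
3 frames: F F F F F F . . . . . F → 7 faults.
7 < 9: adding a frame reduced faults, as is typical.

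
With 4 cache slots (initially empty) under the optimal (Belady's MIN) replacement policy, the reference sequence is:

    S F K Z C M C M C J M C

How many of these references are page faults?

S -> fault, frames [S]
F -> fault, frames [S, F]
K -> fault, frames [S, F, K]
Z -> fault, frames [S, F, K, Z]
C -> fault, evict Z, frames [S, F, K, C]
M -> fault, evict K, frames [S, F, C, M]
C -> hit
M -> hit
C -> hit
J -> fault, evict F, frames [S, C, M, J]
M -> hit
C -> hit
Page faults: 7.

7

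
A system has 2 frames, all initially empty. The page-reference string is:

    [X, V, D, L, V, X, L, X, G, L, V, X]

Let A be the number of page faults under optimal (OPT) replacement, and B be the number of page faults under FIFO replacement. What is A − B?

Under OPT: F F F F . F . . F . F F → 8 faults.
Under FIFO: F F F F F F F . F . F F → 10 faults.
A − B = 8 − 10 = -2.

-2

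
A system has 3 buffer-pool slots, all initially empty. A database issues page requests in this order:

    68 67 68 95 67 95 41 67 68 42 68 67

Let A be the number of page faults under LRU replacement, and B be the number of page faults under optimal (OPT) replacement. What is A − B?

1

Under LRU: F F . F . . F . F F . . → 6 faults.
Under OPT: F F . F . . F . . F . . → 5 faults.
A − B = 6 − 5 = 1.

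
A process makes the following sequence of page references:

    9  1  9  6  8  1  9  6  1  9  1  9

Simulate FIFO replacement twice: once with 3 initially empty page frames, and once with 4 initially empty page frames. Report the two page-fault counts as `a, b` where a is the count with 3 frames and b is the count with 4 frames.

6, 4

3 frames: F F . F F . F . F . . . → 6 faults.
4 frames: F F . F F . . . . . . . → 4 faults.
4 < 6: adding a frame reduced faults, as is typical.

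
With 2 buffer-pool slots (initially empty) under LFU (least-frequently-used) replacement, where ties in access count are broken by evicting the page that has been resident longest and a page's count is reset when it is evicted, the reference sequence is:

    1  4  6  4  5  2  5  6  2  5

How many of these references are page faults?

9

1 → fault, frames (1)
4 → fault, frames (1 4)
6 → fault, evict 1, frames (4 6)
4 → hit
5 → fault, evict 6, frames (4 5)
2 → fault, evict 5, frames (4 2)
5 → fault, evict 2, frames (4 5)
6 → fault, evict 5, frames (4 6)
2 → fault, evict 6, frames (4 2)
5 → fault, evict 2, frames (4 5)
Page faults: 9.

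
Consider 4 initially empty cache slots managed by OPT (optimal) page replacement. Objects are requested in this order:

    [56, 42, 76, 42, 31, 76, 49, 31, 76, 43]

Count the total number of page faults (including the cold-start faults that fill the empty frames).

56: fault, frames [56]
42: fault, frames [56, 42]
76: fault, frames [56, 42, 76]
42: hit
31: fault, frames [56, 42, 76, 31]
76: hit
49: fault, evict 42, frames [56, 76, 31, 49]
31: hit
76: hit
43: fault, evict 49, frames [56, 76, 31, 43]
Page faults: 6.

6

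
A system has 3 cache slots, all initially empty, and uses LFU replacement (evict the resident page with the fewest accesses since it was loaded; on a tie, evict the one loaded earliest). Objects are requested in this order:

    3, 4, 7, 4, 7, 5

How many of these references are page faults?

3 → fault, frames [3]
4 → fault, frames [3, 4]
7 → fault, frames [3, 4, 7]
4 → hit
7 → hit
5 → fault, evict 3, frames [4, 7, 5]
Page faults: 4.

4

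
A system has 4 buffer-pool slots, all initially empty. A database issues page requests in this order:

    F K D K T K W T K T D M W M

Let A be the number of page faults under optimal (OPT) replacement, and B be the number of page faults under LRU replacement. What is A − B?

Under OPT: F F F . F . F . . . . F . . → 6 faults.
Under LRU: F F F . F . F . . . . F F . → 7 faults.
A − B = 6 − 7 = -1.

-1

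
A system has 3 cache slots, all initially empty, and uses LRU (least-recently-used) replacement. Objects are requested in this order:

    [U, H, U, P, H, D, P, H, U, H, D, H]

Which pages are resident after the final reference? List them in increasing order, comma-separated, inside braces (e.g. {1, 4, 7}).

U → fault, frames {U}
H → fault, frames {U,H}
U → hit
P → fault, frames {H,U,P}
H → hit
D → fault, evict U, frames {P,H,D}
P → hit
H → hit
U → fault, evict D, frames {P,H,U}
H → hit
D → fault, evict P, frames {U,H,D}
H → hit

{D, H, U}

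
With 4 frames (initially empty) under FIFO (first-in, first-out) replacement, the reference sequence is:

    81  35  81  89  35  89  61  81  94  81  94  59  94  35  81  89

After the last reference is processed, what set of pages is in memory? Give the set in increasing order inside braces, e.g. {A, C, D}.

81 -> fault, frames [81]
35 -> fault, frames [81, 35]
81 -> hit
89 -> fault, frames [81, 35, 89]
35 -> hit
89 -> hit
61 -> fault, frames [81, 35, 89, 61]
81 -> hit
94 -> fault, evict 81, frames [35, 89, 61, 94]
81 -> fault, evict 35, frames [89, 61, 94, 81]
94 -> hit
59 -> fault, evict 89, frames [61, 94, 81, 59]
94 -> hit
35 -> fault, evict 61, frames [94, 81, 59, 35]
81 -> hit
89 -> fault, evict 94, frames [81, 59, 35, 89]

{35, 59, 81, 89}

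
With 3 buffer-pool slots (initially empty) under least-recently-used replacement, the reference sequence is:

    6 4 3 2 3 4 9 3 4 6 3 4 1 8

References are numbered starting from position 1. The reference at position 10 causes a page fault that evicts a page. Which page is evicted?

pos 1: 6 → miss, frames (6)
pos 2: 4 → miss, frames (6 4)
pos 3: 3 → miss, frames (6 4 3)
pos 4: 2 → miss, evict 6, frames (4 3 2)
pos 5: 3 → hit
pos 6: 4 → hit
pos 7: 9 → miss, evict 2, frames (3 4 9)
pos 8: 3 → hit
pos 9: 4 → hit
pos 10: 6 → miss, evict 9, frames (3 4 6)
At position 10, page 9 is evicted.

9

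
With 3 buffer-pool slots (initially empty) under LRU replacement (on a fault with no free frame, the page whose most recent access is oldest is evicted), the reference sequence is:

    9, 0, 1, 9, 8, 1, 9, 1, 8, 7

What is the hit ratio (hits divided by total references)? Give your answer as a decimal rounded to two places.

0.50

9 → miss, frames {9}
0 → miss, frames {9,0}
1 → miss, frames {9,0,1}
9 → hit
8 → miss, evict 0, frames {1,9,8}
1 → hit
9 → hit
1 → hit
8 → hit
7 → miss, evict 9, frames {1,8,7}
Hits: 5 of 10 references → 5/10 = 0.5000.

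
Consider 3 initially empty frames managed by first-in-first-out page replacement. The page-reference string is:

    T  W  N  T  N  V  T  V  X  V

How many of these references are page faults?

6

T -> fault, frames {T}
W -> fault, frames {T,W}
N -> fault, frames {T,W,N}
T -> hit
N -> hit
V -> fault, evict T, frames {W,N,V}
T -> fault, evict W, frames {N,V,T}
V -> hit
X -> fault, evict N, frames {V,T,X}
V -> hit
Page faults: 6.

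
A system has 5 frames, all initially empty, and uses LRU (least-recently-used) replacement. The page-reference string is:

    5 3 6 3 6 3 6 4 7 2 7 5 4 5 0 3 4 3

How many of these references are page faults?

5 → fault, frames [5]
3 → fault, frames [5, 3]
6 → fault, frames [5, 3, 6]
3 → hit
6 → hit
3 → hit
6 → hit
4 → fault, frames [5, 3, 6, 4]
7 → fault, frames [5, 3, 6, 4, 7]
2 → fault, evict 5, frames [3, 6, 4, 7, 2]
7 → hit
5 → fault, evict 3, frames [6, 4, 2, 7, 5]
4 → hit
5 → hit
0 → fault, evict 6, frames [2, 7, 4, 5, 0]
3 → fault, evict 2, frames [7, 4, 5, 0, 3]
4 → hit
3 → hit
Page faults: 9.

9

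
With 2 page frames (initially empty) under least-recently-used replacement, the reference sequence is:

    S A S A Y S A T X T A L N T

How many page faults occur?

11

S -> fault, frames {S}
A -> fault, frames {S,A}
S -> hit
A -> hit
Y -> fault, evict S, frames {A,Y}
S -> fault, evict A, frames {Y,S}
A -> fault, evict Y, frames {S,A}
T -> fault, evict S, frames {A,T}
X -> fault, evict A, frames {T,X}
T -> hit
A -> fault, evict X, frames {T,A}
L -> fault, evict T, frames {A,L}
N -> fault, evict A, frames {L,N}
T -> fault, evict L, frames {N,T}
Page faults: 11.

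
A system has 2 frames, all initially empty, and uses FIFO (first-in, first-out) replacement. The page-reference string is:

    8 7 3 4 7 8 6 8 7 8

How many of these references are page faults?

8 → fault, frames [8]
7 → fault, frames [8, 7]
3 → fault, evict 8, frames [7, 3]
4 → fault, evict 7, frames [3, 4]
7 → fault, evict 3, frames [4, 7]
8 → fault, evict 4, frames [7, 8]
6 → fault, evict 7, frames [8, 6]
8 → hit
7 → fault, evict 8, frames [6, 7]
8 → fault, evict 6, frames [7, 8]
Page faults: 9.

9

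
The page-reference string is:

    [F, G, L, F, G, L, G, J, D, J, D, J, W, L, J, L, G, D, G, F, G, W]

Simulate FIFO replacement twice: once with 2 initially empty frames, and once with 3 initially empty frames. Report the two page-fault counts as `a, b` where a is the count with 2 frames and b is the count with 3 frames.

2 frames: F F F F F F . F F . . . F F F . F F . F F F → 16 faults.
3 frames: F F F . . . . F F . . . F F F . F F . F . F → 12 faults.
12 < 16: adding a frame reduced faults, as is typical.

16, 12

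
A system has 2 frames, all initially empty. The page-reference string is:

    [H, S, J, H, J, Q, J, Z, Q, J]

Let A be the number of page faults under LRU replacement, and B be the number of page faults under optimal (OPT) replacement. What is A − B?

2

Under LRU: F F F F . F . F F F → 8 faults.
Under OPT: F F F . . F . F . F → 6 faults.
A − B = 8 − 6 = 2.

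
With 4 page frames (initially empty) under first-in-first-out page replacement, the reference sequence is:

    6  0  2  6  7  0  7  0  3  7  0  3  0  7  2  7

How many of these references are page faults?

6: miss, frames [6]
0: miss, frames [6, 0]
2: miss, frames [6, 0, 2]
6: hit
7: miss, frames [6, 0, 2, 7]
0: hit
7: hit
0: hit
3: miss, evict 6, frames [0, 2, 7, 3]
7: hit
0: hit
3: hit
0: hit
7: hit
2: hit
7: hit
Page faults: 5.

5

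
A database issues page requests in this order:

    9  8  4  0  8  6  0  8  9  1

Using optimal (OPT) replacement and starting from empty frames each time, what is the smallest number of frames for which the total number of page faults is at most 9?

2

f=1: 10 faults
f=2: 8 faults
f=3: 7 faults
f=4: 6 faults
f=5: 6 faults
f=6: 6 faults
Smallest f with faults ≤ 9 is 2.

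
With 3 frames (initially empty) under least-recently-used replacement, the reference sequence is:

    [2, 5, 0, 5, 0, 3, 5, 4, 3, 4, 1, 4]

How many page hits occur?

2: fault, frames {2}
5: fault, frames {2,5}
0: fault, frames {2,5,0}
5: hit
0: hit
3: fault, evict 2, frames {5,0,3}
5: hit
4: fault, evict 0, frames {3,5,4}
3: hit
4: hit
1: fault, evict 5, frames {3,4,1}
4: hit
Hits: 6.

6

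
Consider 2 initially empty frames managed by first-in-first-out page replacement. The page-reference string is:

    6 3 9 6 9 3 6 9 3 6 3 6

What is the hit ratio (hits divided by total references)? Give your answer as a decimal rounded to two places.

0.33

6 → miss, frames [6]
3 → miss, frames [6, 3]
9 → miss, evict 6, frames [3, 9]
6 → miss, evict 3, frames [9, 6]
9 → hit
3 → miss, evict 9, frames [6, 3]
6 → hit
9 → miss, evict 6, frames [3, 9]
3 → hit
6 → miss, evict 3, frames [9, 6]
3 → miss, evict 9, frames [6, 3]
6 → hit
Hits: 4 of 12 references → 4/12 = 0.3333.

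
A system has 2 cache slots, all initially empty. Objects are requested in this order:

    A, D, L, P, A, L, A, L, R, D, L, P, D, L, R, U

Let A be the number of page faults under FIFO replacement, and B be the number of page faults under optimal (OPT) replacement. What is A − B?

Under FIFO: F F F F F F . . F F F F F F F F → 14 faults.
Under OPT: F F F F . F . . F F . F . F F F → 11 faults.
A − B = 14 − 11 = 3.

3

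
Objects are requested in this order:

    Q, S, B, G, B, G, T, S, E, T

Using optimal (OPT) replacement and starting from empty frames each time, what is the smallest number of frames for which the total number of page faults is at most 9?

f=1: 10 faults
f=2: 7 faults
f=3: 6 faults
f=4: 6 faults
f=5: 6 faults
f=6: 6 faults
Smallest f with faults ≤ 9 is 2.

2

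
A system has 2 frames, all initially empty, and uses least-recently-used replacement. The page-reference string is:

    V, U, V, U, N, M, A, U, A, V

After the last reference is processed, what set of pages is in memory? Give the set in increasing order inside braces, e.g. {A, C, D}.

{A, V}

V → miss, frames [V]
U → miss, frames [V, U]
V → hit
U → hit
N → miss, evict V, frames [U, N]
M → miss, evict U, frames [N, M]
A → miss, evict N, frames [M, A]
U → miss, evict M, frames [A, U]
A → hit
V → miss, evict U, frames [A, V]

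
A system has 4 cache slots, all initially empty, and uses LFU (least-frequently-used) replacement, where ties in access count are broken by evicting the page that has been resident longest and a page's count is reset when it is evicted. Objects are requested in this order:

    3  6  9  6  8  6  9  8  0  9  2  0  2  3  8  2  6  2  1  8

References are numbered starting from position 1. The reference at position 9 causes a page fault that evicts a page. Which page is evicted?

3

pos 1: 3: fault, frames (3)
pos 2: 6: fault, frames (3 6)
pos 3: 9: fault, frames (3 6 9)
pos 4: 6: hit
pos 5: 8: fault, frames (3 6 9 8)
pos 6: 6: hit
pos 7: 9: hit
pos 8: 8: hit
pos 9: 0: fault, evict 3, frames (6 9 8 0)
At position 9, page 3 is evicted.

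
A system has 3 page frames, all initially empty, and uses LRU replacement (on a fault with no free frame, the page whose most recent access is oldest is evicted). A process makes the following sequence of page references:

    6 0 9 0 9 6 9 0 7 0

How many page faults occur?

6: miss, frames {6}
0: miss, frames {6,0}
9: miss, frames {6,0,9}
0: hit
9: hit
6: hit
9: hit
0: hit
7: miss, evict 6, frames {9,0,7}
0: hit
Page faults: 4.

4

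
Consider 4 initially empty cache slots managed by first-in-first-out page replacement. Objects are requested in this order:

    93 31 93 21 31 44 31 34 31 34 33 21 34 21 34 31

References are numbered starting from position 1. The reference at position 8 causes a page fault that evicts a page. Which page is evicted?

pos 1: 93: miss, frames {93}
pos 2: 31: miss, frames {93,31}
pos 3: 93: hit
pos 4: 21: miss, frames {93,31,21}
pos 5: 31: hit
pos 6: 44: miss, frames {93,31,21,44}
pos 7: 31: hit
pos 8: 34: miss, evict 93, frames {31,21,44,34}
At position 8, page 93 is evicted.

93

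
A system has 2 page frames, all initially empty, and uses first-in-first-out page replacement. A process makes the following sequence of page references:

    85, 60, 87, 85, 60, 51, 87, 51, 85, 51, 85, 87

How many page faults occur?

10

85: miss, frames {85}
60: miss, frames {85,60}
87: miss, evict 85, frames {60,87}
85: miss, evict 60, frames {87,85}
60: miss, evict 87, frames {85,60}
51: miss, evict 85, frames {60,51}
87: miss, evict 60, frames {51,87}
51: hit
85: miss, evict 51, frames {87,85}
51: miss, evict 87, frames {85,51}
85: hit
87: miss, evict 85, frames {51,87}
Page faults: 10.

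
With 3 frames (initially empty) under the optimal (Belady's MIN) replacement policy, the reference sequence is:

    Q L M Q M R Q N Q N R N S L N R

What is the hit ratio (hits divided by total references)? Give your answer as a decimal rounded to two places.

Q → miss, frames [Q]
L → miss, frames [Q, L]
M → miss, frames [Q, L, M]
Q → hit
M → hit
R → miss, evict M, frames [Q, L, R]
Q → hit
N → miss, evict L, frames [Q, R, N]
Q → hit
N → hit
R → hit
N → hit
S → miss, evict Q, frames [R, N, S]
L → miss, evict S, frames [R, N, L]
N → hit
R → hit
Hits: 9 of 16 references → 9/16 = 0.5625.

0.56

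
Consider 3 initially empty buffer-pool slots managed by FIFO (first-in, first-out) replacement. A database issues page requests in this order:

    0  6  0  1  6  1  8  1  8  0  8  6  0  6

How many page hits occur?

8

0 -> miss, frames (0)
6 -> miss, frames (0 6)
0 -> hit
1 -> miss, frames (0 6 1)
6 -> hit
1 -> hit
8 -> miss, evict 0, frames (6 1 8)
1 -> hit
8 -> hit
0 -> miss, evict 6, frames (1 8 0)
8 -> hit
6 -> miss, evict 1, frames (8 0 6)
0 -> hit
6 -> hit
Hits: 8.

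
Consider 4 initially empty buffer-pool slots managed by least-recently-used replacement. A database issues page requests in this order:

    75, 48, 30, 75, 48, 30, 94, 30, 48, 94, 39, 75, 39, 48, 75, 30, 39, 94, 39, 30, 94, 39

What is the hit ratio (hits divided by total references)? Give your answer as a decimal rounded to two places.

0.64

75: fault, frames (75)
48: fault, frames (75 48)
30: fault, frames (75 48 30)
75: hit
48: hit
30: hit
94: fault, frames (75 48 30 94)
30: hit
48: hit
94: hit
39: fault, evict 75, frames (30 48 94 39)
75: fault, evict 30, frames (48 94 39 75)
39: hit
48: hit
75: hit
30: fault, evict 94, frames (39 48 75 30)
39: hit
94: fault, evict 48, frames (75 30 39 94)
39: hit
30: hit
94: hit
39: hit
Hits: 14 of 22 references → 14/22 = 0.6364.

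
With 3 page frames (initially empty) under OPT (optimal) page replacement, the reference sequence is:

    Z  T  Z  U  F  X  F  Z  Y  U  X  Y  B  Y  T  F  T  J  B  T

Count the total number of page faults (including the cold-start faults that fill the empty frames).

Z → fault, frames [Z]
T → fault, frames [Z, T]
Z → hit
U → fault, frames [Z, T, U]
F → fault, evict T, frames [Z, U, F]
X → fault, evict U, frames [Z, F, X]
F → hit
Z → hit
Y → fault, evict Z, frames [F, X, Y]
U → fault, evict F, frames [X, Y, U]
X → hit
Y → hit
B → fault, evict U, frames [X, Y, B]
Y → hit
T → fault, evict Y, frames [X, B, T]
F → fault, evict X, frames [B, T, F]
T → hit
J → fault, evict F, frames [B, T, J]
B → hit
T → hit
Page faults: 11.

11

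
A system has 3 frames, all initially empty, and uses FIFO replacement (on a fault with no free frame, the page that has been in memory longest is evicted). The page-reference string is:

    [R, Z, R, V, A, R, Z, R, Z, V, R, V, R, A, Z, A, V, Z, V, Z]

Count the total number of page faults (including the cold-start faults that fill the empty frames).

8

R → fault, frames (R)
Z → fault, frames (R Z)
R → hit
V → fault, frames (R Z V)
A → fault, evict R, frames (Z V A)
R → fault, evict Z, frames (V A R)
Z → fault, evict V, frames (A R Z)
R → hit
Z → hit
V → fault, evict A, frames (R Z V)
R → hit
V → hit
R → hit
A → fault, evict R, frames (Z V A)
Z → hit
A → hit
V → hit
Z → hit
V → hit
Z → hit
Page faults: 8.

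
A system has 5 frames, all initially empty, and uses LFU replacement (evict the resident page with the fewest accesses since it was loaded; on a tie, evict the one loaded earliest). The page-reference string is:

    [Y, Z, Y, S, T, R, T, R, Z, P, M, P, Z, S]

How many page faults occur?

Y → miss, frames [Y]
Z → miss, frames [Y, Z]
Y → hit
S → miss, frames [Y, Z, S]
T → miss, frames [Y, Z, S, T]
R → miss, frames [Y, Z, S, T, R]
T → hit
R → hit
Z → hit
P → miss, evict S, frames [Y, Z, T, R, P]
M → miss, evict P, frames [Y, Z, T, R, M]
P → miss, evict M, frames [Y, Z, T, R, P]
Z → hit
S → miss, evict P, frames [Y, Z, T, R, S]
Page faults: 9.

9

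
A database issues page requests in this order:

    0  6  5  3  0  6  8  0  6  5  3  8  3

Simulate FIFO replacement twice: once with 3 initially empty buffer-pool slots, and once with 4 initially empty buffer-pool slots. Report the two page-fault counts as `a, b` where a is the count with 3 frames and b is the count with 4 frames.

3 frames: F F F F F F F . . F F . . → 9 faults.
4 frames: F F F F . . F F F F F F . → 10 faults.
10 > 9: adding a frame increased faults — Belady's anomaly.

9, 10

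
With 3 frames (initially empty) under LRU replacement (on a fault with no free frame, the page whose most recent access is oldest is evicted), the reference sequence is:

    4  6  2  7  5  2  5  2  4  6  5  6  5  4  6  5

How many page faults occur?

8

4 → fault, frames {4}
6 → fault, frames {4,6}
2 → fault, frames {4,6,2}
7 → fault, evict 4, frames {6,2,7}
5 → fault, evict 6, frames {2,7,5}
2 → hit
5 → hit
2 → hit
4 → fault, evict 7, frames {5,2,4}
6 → fault, evict 5, frames {2,4,6}
5 → fault, evict 2, frames {4,6,5}
6 → hit
5 → hit
4 → hit
6 → hit
5 → hit
Page faults: 8.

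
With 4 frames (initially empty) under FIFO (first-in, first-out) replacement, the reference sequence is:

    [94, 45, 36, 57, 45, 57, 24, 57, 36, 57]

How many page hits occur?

5

94 -> miss, frames (94)
45 -> miss, frames (94 45)
36 -> miss, frames (94 45 36)
57 -> miss, frames (94 45 36 57)
45 -> hit
57 -> hit
24 -> miss, evict 94, frames (45 36 57 24)
57 -> hit
36 -> hit
57 -> hit
Hits: 5.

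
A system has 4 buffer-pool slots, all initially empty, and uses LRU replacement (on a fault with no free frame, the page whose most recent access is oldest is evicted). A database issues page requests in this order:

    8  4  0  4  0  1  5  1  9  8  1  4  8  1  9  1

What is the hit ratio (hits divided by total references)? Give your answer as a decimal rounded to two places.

8: miss, frames [8]
4: miss, frames [8, 4]
0: miss, frames [8, 4, 0]
4: hit
0: hit
1: miss, frames [8, 4, 0, 1]
5: miss, evict 8, frames [4, 0, 1, 5]
1: hit
9: miss, evict 4, frames [0, 5, 1, 9]
8: miss, evict 0, frames [5, 1, 9, 8]
1: hit
4: miss, evict 5, frames [9, 8, 1, 4]
8: hit
1: hit
9: hit
1: hit
Hits: 8 of 16 references → 8/16 = 0.5000.

0.50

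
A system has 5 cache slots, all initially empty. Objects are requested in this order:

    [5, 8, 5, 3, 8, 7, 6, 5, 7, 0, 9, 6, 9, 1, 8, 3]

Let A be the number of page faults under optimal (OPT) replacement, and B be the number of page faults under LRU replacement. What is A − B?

-2

Under OPT: F F . F . F F . . F F . . F . . → 8 faults.
Under LRU: F F . F . F F . . F F . . F F F → 10 faults.
A − B = 8 − 10 = -2.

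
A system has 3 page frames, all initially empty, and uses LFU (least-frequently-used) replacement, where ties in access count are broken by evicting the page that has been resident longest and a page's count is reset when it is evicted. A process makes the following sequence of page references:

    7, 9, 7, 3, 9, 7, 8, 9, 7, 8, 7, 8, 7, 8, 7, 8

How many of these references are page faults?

7 -> fault, frames [7]
9 -> fault, frames [7, 9]
7 -> hit
3 -> fault, frames [7, 9, 3]
9 -> hit
7 -> hit
8 -> fault, evict 3, frames [7, 9, 8]
9 -> hit
7 -> hit
8 -> hit
7 -> hit
8 -> hit
7 -> hit
8 -> hit
7 -> hit
8 -> hit
Page faults: 4.

4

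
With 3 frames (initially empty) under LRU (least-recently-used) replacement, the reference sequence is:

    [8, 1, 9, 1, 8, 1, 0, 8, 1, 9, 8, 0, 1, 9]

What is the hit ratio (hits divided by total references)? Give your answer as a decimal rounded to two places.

8: miss, frames {8}
1: miss, frames {8,1}
9: miss, frames {8,1,9}
1: hit
8: hit
1: hit
0: miss, evict 9, frames {8,1,0}
8: hit
1: hit
9: miss, evict 0, frames {8,1,9}
8: hit
0: miss, evict 1, frames {9,8,0}
1: miss, evict 9, frames {8,0,1}
9: miss, evict 8, frames {0,1,9}
Hits: 6 of 14 references → 6/14 = 0.4286.

0.43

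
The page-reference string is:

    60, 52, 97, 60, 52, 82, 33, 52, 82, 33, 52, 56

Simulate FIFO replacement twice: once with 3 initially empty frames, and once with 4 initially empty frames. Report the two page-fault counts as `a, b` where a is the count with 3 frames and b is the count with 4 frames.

3 frames: F F F . . F F F . . . F → 7 faults.
4 frames: F F F . . F F . . . . F → 6 faults.
6 < 7: adding a frame reduced faults, as is typical.

7, 6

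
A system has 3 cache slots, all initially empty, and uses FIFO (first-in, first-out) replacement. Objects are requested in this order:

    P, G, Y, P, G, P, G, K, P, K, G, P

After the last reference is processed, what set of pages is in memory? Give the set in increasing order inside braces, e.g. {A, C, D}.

P: fault, frames {P}
G: fault, frames {P,G}
Y: fault, frames {P,G,Y}
P: hit
G: hit
P: hit
G: hit
K: fault, evict P, frames {G,Y,K}
P: fault, evict G, frames {Y,K,P}
K: hit
G: fault, evict Y, frames {K,P,G}
P: hit

{G, K, P}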